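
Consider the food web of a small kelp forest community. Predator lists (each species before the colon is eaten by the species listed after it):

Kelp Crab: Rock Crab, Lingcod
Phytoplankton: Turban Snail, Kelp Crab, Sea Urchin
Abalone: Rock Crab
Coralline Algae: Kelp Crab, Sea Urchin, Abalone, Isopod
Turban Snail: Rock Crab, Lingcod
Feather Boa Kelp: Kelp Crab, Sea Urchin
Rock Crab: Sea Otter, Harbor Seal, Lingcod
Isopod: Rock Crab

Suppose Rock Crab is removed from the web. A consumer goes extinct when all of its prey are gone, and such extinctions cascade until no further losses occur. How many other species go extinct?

2

Remove Rock Crab.
Round 1: Sea Otter (all prey gone), Harbor Seal (all prey gone) → extinct.
No further losses. Total secondary extinctions: 2.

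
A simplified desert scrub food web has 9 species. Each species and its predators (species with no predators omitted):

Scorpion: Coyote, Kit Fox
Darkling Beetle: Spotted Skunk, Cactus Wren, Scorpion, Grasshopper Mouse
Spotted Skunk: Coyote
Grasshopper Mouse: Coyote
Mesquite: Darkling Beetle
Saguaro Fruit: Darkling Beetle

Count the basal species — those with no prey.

Basal species (no prey listed): Mesquite, Saguaro Fruit.
Count: 2.

2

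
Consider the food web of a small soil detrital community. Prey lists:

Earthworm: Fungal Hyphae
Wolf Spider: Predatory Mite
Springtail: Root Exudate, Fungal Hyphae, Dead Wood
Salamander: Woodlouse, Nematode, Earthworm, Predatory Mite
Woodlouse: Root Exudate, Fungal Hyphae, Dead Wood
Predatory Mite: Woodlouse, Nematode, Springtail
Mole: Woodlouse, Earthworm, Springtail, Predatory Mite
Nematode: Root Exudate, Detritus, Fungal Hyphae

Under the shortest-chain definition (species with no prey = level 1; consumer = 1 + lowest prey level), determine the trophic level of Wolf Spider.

Trophic level 4

Root Exudate has no prey (basal) → level 1.
Woodlouse eats Root Exudate → level 2.
Predatory Mite eats Woodlouse → level 3.
Wolf Spider eats Predatory Mite → level 4.
No prey of Wolf Spider is below level 3, so 4 is the minimum.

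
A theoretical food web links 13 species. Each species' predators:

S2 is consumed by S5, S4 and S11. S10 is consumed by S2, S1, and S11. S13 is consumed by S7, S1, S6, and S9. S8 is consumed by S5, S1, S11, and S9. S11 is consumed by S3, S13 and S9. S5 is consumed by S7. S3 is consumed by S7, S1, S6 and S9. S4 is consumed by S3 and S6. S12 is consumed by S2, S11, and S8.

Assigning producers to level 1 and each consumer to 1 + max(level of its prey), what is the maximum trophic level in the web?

5

Producers (level 1): S12, S10.
S12 → S2 → S11 → S3 → S1 gives S1 level 5.
No species has a prey at level 5, so no species reaches level 6.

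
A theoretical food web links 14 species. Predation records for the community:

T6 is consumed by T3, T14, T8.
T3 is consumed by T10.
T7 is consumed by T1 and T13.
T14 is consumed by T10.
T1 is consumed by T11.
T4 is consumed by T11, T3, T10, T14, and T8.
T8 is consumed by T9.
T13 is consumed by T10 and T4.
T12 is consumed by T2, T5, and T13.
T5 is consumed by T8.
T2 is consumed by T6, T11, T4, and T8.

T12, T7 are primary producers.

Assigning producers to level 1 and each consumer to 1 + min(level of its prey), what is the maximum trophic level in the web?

Producers (level 1): T12, T7.
Following each consumer down to its lowest-level prey: T12 → T13 → T4 → T3 (levels 1 through 4).
All prey of T3 (T4 3, T6 3) are at level 3 or above, so T3 is at level 1 + 3 = 4.
Every consumer has at least one prey at level 3 or below, so none exceeds level 4.

4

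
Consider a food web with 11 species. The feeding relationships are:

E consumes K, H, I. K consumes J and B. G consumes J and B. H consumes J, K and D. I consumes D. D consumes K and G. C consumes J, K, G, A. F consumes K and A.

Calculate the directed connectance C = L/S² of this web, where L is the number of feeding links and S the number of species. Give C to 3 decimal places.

C = 0.157

The web has S = 11 species and L = 19 feeding links.
C = L / S² = 19 / 121 = 0.1570 ≈ 0.157.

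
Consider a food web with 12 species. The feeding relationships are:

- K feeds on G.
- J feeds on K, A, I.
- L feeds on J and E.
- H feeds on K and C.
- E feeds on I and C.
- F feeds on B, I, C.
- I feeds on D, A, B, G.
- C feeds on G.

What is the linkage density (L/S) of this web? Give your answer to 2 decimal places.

There are L = 18 links among S = 12 species.
L/S = 18/12 = 1.5000 ≈ 1.50.

L/S = 1.50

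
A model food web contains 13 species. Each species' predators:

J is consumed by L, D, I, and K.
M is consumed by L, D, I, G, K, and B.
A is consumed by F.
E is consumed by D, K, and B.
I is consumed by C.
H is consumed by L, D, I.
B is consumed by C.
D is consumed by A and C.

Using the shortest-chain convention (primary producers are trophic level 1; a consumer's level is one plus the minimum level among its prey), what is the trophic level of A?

J is a producer → level 1.
D eats J → level 2.
A eats D → level 3.
No prey of A is below level 2, so 3 is the minimum.

Trophic level 3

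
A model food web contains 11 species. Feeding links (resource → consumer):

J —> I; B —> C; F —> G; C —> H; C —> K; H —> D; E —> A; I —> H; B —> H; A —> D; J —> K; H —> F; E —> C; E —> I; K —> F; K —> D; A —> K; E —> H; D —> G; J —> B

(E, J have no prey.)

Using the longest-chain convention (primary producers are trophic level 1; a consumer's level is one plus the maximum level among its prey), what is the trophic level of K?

Trophic level 4

J is a producer → level 1.
B eats J → level 2.
C eats B (level 2); other prey at levels: E 1 → level 3.
K eats C (level 3); other prey at levels: J 1, A 2 → level 4.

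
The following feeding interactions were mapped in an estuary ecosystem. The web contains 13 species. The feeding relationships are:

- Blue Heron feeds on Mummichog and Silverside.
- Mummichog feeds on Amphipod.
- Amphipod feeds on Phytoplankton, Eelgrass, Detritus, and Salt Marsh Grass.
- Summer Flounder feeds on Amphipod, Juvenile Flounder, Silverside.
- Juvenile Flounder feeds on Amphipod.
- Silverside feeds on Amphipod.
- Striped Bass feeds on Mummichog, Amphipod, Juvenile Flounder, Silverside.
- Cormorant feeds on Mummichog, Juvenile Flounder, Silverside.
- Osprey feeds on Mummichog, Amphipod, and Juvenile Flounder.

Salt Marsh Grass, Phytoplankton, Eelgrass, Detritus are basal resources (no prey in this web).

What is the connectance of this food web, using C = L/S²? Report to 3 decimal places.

The web has S = 13 species and L = 22 feeding links.
C = L / S² = 22 / 169 = 0.1302 ≈ 0.130.

C = 0.130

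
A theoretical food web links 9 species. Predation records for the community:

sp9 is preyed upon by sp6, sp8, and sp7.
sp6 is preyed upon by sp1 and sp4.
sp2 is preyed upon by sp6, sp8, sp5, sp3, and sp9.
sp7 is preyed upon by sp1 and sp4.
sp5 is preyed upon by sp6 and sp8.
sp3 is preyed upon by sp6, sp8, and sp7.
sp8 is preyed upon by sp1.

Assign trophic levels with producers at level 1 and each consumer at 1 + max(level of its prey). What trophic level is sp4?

Trophic level 4

sp2 is a producer → level 1.
sp3 eats sp2 → level 2.
sp6 eats sp3 (level 2); other prey at levels: sp2 1, sp9 2, sp5 2 → level 3.
sp4 eats sp6 (level 3); other prey at levels: sp7 3 → level 4.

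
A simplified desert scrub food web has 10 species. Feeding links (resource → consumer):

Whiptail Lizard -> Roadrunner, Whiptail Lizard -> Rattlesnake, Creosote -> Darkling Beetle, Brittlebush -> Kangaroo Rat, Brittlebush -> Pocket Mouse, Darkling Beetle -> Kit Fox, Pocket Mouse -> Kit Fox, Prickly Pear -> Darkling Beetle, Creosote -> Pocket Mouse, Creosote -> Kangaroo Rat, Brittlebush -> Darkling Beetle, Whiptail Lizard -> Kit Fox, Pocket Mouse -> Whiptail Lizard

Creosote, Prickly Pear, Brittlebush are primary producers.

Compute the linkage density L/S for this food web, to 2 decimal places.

There are L = 13 links among S = 10 species.
L/S = 13/10 = 1.3000 ≈ 1.30.

L/S = 1.30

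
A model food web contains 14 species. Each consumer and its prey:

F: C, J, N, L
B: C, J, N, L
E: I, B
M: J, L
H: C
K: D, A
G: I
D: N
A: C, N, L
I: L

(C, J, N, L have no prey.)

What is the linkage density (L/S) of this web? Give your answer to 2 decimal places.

There are L = 21 links among S = 14 species.
L/S = 21/14 = 1.5000 ≈ 1.50.

L/S = 1.50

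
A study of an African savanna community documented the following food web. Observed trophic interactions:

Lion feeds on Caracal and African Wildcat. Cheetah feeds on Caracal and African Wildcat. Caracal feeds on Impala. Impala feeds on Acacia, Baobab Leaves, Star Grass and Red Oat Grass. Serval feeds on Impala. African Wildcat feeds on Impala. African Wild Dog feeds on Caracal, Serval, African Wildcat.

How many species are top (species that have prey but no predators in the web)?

Top species (has prey, but nothing eats it): Cheetah, Lion, African Wild Dog.
Count: 3.

3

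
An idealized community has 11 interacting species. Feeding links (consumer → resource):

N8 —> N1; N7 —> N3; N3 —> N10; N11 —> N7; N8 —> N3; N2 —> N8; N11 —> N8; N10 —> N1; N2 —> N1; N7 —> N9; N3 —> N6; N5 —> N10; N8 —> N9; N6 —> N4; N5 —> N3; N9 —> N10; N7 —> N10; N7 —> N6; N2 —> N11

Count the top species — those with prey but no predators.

Top species (has prey, but nothing eats it): N5, N2.
Count: 2.

2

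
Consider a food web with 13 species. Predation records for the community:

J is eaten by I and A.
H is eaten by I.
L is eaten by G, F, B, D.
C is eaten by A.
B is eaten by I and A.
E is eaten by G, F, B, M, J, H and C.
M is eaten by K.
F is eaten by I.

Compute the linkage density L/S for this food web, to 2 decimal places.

There are L = 19 links among S = 13 species.
L/S = 19/13 = 1.4615 ≈ 1.46.

L/S = 1.46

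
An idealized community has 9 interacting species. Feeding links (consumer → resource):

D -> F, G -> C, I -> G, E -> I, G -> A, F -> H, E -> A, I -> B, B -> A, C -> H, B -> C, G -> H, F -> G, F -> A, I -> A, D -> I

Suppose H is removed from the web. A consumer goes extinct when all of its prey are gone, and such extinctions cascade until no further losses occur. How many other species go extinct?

1

Remove H.
Round 1: C (all prey gone) → extinct.
No further losses. Total secondary extinctions: 1.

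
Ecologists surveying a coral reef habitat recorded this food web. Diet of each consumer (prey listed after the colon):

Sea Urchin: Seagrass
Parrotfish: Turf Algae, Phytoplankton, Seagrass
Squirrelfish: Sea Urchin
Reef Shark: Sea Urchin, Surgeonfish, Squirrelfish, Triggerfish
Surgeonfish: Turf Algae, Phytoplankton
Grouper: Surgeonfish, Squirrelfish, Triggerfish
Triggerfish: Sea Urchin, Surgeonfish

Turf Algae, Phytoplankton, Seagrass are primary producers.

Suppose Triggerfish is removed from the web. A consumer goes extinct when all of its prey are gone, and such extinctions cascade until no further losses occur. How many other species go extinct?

0

Remove Triggerfish.
Every predator of it retains at least one other prey: Grouper still has Surgeonfish, Squirrelfish; Reef Shark still has Sea Urchin, Surgeonfish, Squirrelfish.
No consumer loses all prey, so no secondary extinctions occur.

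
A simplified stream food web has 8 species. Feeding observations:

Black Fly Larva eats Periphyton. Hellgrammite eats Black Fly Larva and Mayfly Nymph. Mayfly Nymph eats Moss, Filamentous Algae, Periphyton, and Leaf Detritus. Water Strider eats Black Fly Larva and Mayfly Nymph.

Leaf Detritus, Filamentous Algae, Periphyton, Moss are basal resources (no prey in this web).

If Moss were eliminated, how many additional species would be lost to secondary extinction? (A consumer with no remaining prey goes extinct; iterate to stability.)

Remove Moss.
Every predator of it retains at least one other prey: Mayfly Nymph still has Leaf Detritus, Filamentous Algae, Periphyton.
No consumer loses all prey, so no secondary extinctions occur.

0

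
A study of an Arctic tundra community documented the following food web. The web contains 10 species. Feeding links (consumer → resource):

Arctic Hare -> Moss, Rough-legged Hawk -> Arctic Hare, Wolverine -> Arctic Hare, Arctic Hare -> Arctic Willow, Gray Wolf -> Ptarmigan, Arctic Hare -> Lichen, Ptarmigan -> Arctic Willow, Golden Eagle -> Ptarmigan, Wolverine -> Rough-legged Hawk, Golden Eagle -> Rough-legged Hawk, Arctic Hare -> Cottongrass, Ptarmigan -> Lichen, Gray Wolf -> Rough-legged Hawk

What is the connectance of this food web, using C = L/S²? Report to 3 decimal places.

C = 0.130

The web has S = 10 species and L = 13 feeding links.
C = L / S² = 13 / 100 = 0.1300 ≈ 0.130.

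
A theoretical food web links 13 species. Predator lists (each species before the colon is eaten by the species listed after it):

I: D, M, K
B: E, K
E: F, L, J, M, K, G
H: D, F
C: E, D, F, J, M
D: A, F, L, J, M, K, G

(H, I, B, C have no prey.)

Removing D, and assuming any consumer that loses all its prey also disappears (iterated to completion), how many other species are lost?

Remove D.
Round 1: A (all prey gone) → extinct.
No further losses. Total secondary extinctions: 1.

1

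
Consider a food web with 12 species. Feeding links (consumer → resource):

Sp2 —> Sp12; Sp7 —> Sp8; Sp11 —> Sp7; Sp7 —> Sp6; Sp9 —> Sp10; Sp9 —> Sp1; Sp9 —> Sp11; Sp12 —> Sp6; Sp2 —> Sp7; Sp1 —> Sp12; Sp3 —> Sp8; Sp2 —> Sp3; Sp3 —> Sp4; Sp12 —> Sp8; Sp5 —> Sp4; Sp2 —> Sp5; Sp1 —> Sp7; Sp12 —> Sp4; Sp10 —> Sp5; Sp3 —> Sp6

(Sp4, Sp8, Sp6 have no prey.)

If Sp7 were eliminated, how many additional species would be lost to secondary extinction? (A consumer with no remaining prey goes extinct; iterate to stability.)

Remove Sp7.
Round 1: Sp11 (all prey gone) → extinct.
No further losses. Total secondary extinctions: 1.

1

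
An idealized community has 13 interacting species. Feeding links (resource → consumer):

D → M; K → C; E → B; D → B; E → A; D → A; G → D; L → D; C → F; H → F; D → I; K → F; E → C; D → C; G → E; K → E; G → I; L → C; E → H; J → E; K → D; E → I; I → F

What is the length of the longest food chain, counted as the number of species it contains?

4 species

One longest chain: G → D → I → F.
It has 4 species and 3 links.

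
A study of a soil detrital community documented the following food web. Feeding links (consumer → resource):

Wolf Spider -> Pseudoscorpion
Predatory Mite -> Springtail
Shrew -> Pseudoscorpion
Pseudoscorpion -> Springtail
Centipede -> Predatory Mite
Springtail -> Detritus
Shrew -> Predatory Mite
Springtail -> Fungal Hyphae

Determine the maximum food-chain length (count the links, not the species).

One longest chain: Fungal Hyphae → Springtail → Pseudoscorpion → Wolf Spider.
It has 4 species and 3 links.

3 links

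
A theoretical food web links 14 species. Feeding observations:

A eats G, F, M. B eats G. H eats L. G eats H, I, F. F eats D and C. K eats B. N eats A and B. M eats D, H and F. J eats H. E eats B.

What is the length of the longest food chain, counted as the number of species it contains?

5 species

One longest chain: L → H → G → B → N.
It has 5 species and 4 links.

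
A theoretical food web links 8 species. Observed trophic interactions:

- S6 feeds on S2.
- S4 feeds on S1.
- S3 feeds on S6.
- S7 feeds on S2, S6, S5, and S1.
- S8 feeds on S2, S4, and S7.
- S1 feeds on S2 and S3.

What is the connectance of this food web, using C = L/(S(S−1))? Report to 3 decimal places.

C = 0.214

The web has S = 8 species and L = 12 feeding links.
C = L / (S(S−1)) = 12 / 56 = 0.2143 ≈ 0.214.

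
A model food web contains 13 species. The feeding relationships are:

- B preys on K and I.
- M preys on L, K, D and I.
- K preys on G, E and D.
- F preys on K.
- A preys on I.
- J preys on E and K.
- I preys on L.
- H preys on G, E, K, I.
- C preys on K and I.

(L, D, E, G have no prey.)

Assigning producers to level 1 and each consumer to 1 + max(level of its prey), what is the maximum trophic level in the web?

3

Producers (level 1): L, D, E, G.
L → I → M gives M level 3.
No species has a prey at level 3, so no species reaches level 4.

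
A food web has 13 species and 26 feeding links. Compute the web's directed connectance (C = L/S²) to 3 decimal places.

C = 0.154

The web has S = 13 species and L = 26 feeding links.
C = L / S² = 26 / 169 = 0.1538 ≈ 0.154.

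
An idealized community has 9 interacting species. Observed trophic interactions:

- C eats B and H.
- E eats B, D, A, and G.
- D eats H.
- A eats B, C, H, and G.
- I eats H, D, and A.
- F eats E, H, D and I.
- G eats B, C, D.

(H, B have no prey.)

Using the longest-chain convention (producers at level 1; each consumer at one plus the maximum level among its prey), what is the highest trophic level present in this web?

6

Producers (level 1): H, B.
H → D → G → A → E → F gives F level 6.
No species has a prey at level 6, so no species reaches level 7.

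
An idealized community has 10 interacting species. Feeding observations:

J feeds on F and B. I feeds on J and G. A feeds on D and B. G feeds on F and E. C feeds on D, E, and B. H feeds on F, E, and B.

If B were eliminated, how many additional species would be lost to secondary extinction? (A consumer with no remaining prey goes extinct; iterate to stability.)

0

Remove B.
Every predator of it retains at least one other prey: C still has E, D; H still has F, E; A still has D; J still has F.
No consumer loses all prey, so no secondary extinctions occur.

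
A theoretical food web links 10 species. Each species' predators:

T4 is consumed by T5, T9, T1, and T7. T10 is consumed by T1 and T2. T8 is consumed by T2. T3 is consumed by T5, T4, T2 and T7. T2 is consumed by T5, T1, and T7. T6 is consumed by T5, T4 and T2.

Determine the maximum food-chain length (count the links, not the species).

One longest chain: T6 → T2 → T5.
It has 3 species and 2 links.

2 links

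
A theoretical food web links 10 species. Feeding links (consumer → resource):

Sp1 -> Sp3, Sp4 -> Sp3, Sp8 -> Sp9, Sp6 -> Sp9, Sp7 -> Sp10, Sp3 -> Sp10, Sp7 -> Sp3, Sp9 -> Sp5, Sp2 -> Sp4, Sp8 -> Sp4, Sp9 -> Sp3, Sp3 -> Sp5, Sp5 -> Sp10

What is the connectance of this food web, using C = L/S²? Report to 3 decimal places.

The web has S = 10 species and L = 13 feeding links.
C = L / S² = 13 / 100 = 0.1300 ≈ 0.130.

C = 0.130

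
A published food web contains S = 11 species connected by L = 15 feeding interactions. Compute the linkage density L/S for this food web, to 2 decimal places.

L/S = 1.36

There are L = 15 links among S = 11 species.
L/S = 15/11 = 1.3636 ≈ 1.36.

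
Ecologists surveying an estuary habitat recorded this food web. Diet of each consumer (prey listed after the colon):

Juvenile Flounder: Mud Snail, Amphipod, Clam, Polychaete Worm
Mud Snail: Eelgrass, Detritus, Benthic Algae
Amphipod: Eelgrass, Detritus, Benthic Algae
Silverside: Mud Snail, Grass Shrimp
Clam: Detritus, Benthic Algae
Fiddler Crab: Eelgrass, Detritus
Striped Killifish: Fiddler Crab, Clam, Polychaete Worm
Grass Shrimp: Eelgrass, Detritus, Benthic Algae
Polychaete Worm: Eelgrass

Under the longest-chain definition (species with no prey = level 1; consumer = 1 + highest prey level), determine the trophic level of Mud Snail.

Trophic level 2

Eelgrass has no prey (basal) → level 1.
Mud Snail eats Eelgrass (level 1); other prey at levels: Detritus 1, Benthic Algae 1 → level 2.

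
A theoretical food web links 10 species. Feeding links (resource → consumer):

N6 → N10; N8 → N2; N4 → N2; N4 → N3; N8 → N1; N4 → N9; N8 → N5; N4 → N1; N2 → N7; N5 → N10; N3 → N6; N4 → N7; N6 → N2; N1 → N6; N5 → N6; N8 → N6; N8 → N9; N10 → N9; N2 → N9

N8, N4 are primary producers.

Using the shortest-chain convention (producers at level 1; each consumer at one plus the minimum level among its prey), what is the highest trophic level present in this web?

Producers (level 1): N8, N4.
Following each consumer down to its lowest-level prey: N8 → N5 → N10 (levels 1 through 3).
All prey of N10 (N5 2, N6 2) are at level 2 or above, so N10 is at level 1 + 2 = 3.
Every consumer has at least one prey at level 2 or below, so none exceeds level 3.

3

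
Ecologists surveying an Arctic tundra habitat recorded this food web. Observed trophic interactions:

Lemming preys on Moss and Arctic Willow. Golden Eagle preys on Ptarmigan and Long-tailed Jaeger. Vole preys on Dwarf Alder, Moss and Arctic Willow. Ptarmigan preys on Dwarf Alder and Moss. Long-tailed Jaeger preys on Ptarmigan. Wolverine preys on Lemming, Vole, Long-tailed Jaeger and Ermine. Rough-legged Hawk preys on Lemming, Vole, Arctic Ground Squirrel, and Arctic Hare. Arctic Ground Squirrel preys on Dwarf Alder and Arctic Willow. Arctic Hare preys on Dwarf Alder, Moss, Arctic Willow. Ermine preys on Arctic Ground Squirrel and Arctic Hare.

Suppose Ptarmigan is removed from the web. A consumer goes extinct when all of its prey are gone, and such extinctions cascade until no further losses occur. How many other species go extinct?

2

Remove Ptarmigan.
Round 1: Long-tailed Jaeger (all prey gone) → extinct.
Round 2: Golden Eagle (all prey gone) → extinct.
No further losses. Total secondary extinctions: 2.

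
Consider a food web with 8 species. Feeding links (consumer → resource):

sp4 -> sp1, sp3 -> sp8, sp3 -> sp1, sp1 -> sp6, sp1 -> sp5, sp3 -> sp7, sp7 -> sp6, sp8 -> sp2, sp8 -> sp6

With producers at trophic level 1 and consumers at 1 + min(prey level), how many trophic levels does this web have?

Producers (level 1): sp2, sp5, sp6.
Following each consumer down to its lowest-level prey: sp5 → sp1 → sp3 (levels 1 through 3).
All prey of sp3 (sp1 2, sp8 2, sp7 2) are at level 2 or above, so sp3 is at level 1 + 2 = 3.
Every consumer has at least one prey at level 2 or below, so none exceeds level 3.

3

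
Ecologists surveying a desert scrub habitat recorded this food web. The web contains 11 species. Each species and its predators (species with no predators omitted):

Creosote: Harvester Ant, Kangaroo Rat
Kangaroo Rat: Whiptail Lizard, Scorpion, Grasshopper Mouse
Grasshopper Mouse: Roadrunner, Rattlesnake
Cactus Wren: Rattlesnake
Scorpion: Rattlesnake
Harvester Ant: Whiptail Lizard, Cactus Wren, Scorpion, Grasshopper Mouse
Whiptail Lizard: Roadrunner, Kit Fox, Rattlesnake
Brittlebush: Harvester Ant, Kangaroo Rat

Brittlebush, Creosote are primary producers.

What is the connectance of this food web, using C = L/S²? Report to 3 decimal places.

The web has S = 11 species and L = 18 feeding links.
C = L / S² = 18 / 121 = 0.1488 ≈ 0.149.

C = 0.149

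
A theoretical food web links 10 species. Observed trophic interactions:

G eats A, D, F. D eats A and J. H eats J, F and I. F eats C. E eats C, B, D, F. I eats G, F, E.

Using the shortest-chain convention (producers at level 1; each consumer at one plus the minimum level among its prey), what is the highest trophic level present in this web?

Producers (level 1): B, J, A, C.
Following each consumer down to its lowest-level prey: C → F → I (levels 1 through 3).
All prey of I (F 2, E 2, G 2) are at level 2 or above, so I is at level 1 + 2 = 3.
Every consumer has at least one prey at level 2 or below, so none exceeds level 3.

3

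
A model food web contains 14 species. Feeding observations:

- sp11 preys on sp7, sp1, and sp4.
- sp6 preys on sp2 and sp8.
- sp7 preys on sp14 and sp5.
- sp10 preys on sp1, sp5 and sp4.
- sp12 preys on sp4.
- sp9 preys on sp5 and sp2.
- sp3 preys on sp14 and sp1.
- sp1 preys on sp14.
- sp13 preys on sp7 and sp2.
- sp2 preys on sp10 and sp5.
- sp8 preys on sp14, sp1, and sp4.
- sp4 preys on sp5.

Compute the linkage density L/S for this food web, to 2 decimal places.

There are L = 24 links among S = 14 species.
L/S = 24/14 = 1.7143 ≈ 1.71.

L/S = 1.71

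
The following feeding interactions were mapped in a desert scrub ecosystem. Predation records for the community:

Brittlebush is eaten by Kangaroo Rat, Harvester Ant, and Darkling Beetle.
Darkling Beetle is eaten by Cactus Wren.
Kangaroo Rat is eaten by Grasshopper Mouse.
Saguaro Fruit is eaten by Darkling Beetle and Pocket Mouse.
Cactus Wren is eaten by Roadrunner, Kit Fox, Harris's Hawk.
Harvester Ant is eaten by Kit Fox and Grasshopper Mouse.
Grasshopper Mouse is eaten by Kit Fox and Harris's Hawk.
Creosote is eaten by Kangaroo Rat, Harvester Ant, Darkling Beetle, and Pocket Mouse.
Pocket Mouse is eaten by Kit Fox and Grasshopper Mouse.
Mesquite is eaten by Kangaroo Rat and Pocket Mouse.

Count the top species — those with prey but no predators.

Top species (has prey, but nothing eats it): Harris's Hawk, Roadrunner, Kit Fox.
Count: 3.

3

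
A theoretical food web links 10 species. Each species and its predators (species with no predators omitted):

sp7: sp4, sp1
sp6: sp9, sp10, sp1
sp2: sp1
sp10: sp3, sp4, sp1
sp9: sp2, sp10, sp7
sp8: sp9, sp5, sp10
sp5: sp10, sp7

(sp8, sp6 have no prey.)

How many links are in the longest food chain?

One longest chain: sp8 → sp9 → sp10 → sp3.
It has 4 species and 3 links.

3 links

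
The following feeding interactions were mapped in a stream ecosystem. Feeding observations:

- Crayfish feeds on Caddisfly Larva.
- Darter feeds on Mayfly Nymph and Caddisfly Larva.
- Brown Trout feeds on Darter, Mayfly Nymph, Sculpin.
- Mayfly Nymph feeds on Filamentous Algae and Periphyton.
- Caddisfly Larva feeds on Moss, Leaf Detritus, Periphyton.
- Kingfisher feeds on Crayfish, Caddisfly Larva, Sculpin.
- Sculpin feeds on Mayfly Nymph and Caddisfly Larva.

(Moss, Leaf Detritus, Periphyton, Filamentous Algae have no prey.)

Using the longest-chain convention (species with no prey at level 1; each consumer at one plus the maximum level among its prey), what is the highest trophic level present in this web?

4

Basal resources (level 1): Moss, Leaf Detritus, Periphyton, Filamentous Algae.
Moss → Caddisfly Larva → Crayfish → Kingfisher gives Kingfisher level 4.
No species has a prey at level 4, so no species reaches level 5.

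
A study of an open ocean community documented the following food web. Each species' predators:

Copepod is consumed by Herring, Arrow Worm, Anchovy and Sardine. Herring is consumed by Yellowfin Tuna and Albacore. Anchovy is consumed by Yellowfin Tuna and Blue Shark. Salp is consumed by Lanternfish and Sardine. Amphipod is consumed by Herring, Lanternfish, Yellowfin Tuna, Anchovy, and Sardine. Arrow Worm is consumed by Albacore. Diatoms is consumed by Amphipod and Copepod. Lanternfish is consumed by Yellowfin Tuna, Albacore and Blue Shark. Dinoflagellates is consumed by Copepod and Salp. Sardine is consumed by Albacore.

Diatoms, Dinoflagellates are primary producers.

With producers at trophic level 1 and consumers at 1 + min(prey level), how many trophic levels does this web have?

4

Producers (level 1): Diatoms, Dinoflagellates.
Following each consumer down to its lowest-level prey: Diatoms → Copepod → Arrow Worm → Albacore (levels 1 through 4).
All prey of Albacore (Arrow Worm 3, Sardine 3, Herring 3, Lanternfish 3) are at level 3 or above, so Albacore is at level 1 + 3 = 4.
Every consumer has at least one prey at level 3 or below, so none exceeds level 4.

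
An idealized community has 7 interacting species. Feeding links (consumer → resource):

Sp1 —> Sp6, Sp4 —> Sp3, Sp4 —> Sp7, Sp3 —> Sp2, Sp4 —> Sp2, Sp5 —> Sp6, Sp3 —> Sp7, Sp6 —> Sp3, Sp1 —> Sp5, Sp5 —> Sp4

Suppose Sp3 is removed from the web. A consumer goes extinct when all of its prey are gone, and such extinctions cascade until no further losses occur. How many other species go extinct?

Remove Sp3.
Round 1: Sp6 (all prey gone) → extinct.
No further losses. Total secondary extinctions: 1.

1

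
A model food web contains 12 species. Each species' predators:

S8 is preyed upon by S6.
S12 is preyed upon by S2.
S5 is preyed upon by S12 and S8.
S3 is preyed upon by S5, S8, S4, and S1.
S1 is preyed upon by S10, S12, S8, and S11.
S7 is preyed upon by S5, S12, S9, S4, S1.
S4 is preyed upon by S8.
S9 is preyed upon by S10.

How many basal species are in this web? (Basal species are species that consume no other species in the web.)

2

Basal species (no prey listed): S7, S3.
Count: 2.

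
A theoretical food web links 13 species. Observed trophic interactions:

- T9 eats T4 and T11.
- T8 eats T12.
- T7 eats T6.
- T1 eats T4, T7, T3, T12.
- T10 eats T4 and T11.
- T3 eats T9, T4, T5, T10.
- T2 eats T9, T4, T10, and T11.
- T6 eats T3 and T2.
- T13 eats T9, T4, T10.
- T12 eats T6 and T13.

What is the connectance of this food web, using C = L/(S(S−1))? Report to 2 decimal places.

The web has S = 13 species and L = 25 feeding links.
C = L / (S(S−1)) = 25 / 156 = 0.1603 ≈ 0.16.

C = 0.16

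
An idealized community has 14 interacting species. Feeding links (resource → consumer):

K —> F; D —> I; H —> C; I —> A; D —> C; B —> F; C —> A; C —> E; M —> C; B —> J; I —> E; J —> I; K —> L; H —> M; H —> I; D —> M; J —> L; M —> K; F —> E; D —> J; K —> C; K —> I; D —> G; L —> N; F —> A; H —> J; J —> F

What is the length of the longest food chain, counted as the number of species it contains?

One longest chain: D → M → K → L → N.
It has 5 species and 4 links.

5 species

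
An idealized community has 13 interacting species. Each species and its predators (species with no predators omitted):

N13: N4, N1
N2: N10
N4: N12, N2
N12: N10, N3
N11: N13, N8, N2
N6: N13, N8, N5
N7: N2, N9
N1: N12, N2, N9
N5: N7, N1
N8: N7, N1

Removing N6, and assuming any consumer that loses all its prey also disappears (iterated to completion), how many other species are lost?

Remove N6.
Round 1: N5 (all prey gone) → extinct.
No further losses. Total secondary extinctions: 1.

1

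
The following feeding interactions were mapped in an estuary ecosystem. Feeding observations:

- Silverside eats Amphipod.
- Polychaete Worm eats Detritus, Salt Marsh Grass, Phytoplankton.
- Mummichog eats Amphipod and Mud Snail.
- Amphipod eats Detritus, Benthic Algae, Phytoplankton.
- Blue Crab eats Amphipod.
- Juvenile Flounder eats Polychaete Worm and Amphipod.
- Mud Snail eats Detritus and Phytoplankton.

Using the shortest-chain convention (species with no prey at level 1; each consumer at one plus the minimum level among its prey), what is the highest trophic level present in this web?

Basal resources (level 1): Benthic Algae, Salt Marsh Grass, Phytoplankton, Detritus.
Following each consumer down to its lowest-level prey: Benthic Algae → Amphipod → Silverside (levels 1 through 3).
All prey of Silverside (Amphipod 2) are at level 2 or above, so Silverside is at level 1 + 2 = 3.
Every consumer has at least one prey at level 2 or below, so none exceeds level 3.

3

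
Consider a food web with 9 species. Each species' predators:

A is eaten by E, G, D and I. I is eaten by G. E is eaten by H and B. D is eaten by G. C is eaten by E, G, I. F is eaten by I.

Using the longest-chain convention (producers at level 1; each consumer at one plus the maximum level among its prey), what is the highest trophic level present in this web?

Producers (level 1): C, F, A.
C → E → B gives B level 3.
No species has a prey at level 3, so no species reaches level 4.

3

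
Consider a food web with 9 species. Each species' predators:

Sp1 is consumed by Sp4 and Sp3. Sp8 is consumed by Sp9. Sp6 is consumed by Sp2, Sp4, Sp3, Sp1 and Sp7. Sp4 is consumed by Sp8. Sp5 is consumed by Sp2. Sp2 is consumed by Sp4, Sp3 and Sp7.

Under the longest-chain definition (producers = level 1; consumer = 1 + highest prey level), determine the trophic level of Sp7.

Trophic level 3

Sp6 is a producer → level 1.
Sp2 eats Sp6 (level 1); other prey at levels: Sp5 1 → level 2.
Sp7 eats Sp2 (level 2); other prey at levels: Sp6 1 → level 3.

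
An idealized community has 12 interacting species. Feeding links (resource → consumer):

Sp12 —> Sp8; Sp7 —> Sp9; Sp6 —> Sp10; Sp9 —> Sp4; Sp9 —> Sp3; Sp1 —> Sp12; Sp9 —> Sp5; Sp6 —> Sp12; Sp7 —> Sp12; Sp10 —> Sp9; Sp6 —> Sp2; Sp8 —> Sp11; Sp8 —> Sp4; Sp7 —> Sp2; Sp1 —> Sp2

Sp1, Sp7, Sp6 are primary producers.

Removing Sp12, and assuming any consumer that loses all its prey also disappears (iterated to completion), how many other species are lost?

Remove Sp12.
Round 1: Sp8 (all prey gone) → extinct.
Round 2: Sp11 (all prey gone) → extinct.
No further losses. Total secondary extinctions: 2.

2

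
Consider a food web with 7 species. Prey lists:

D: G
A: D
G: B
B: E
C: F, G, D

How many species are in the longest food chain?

5 species

One longest chain: E → B → G → D → A.
It has 5 species and 4 links.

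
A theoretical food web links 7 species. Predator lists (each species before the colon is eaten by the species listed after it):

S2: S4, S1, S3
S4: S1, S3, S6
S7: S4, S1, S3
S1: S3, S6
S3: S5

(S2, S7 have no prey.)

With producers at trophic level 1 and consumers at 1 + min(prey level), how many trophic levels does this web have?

3

Producers (level 1): S2, S7.
Following each consumer down to its lowest-level prey: S2 → S3 → S5 (levels 1 through 3).
All prey of S5 (S3 2) are at level 2 or above, so S5 is at level 1 + 2 = 3.
Every consumer has at least one prey at level 2 or below, so none exceeds level 3.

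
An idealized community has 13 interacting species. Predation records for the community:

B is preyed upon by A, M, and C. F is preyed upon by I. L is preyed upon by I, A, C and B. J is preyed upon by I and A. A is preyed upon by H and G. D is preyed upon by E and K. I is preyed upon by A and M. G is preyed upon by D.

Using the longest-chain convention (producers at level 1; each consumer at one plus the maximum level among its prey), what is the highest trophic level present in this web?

6

Producers (level 1): J, F, L.
J → I → A → G → D → E gives E level 6.
No species has a prey at level 6, so no species reaches level 7.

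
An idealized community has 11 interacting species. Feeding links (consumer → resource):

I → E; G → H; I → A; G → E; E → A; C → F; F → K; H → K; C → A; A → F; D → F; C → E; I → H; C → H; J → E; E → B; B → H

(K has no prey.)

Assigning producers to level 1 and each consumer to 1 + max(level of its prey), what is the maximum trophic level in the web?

Producers (level 1): K.
K → H → B → E → C gives C level 5.
No species has a prey at level 5, so no species reaches level 6.

5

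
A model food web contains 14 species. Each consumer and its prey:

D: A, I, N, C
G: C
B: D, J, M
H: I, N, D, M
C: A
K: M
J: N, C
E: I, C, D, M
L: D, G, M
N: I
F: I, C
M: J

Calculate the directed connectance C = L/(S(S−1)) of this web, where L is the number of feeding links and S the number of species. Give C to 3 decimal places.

C = 0.148

The web has S = 14 species and L = 27 feeding links.
C = L / (S(S−1)) = 27 / 182 = 0.1484 ≈ 0.148.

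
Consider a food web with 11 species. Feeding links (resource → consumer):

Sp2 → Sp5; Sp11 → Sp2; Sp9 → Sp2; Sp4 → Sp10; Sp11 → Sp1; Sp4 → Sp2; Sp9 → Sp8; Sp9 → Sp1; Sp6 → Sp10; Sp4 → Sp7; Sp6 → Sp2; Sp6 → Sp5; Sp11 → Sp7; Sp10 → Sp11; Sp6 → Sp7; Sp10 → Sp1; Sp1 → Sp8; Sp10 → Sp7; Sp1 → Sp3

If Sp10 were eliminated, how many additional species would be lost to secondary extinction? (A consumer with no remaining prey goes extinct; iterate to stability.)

Remove Sp10.
Round 1: Sp11 (all prey gone) → extinct.
No further losses. Total secondary extinctions: 1.

1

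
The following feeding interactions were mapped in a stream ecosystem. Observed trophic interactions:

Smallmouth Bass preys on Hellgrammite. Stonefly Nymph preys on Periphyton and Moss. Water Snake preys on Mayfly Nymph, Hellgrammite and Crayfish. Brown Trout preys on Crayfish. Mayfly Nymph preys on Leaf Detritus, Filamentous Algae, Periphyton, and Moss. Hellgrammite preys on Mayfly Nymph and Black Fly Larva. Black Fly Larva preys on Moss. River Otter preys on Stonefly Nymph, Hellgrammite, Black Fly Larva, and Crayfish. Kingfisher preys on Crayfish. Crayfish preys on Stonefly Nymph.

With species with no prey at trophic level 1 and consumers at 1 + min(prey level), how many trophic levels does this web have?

4

Basal resources (level 1): Filamentous Algae, Leaf Detritus, Moss, Periphyton.
Following each consumer down to its lowest-level prey: Moss → Black Fly Larva → Hellgrammite → Smallmouth Bass (levels 1 through 4).
All prey of Smallmouth Bass (Hellgrammite 3) are at level 3 or above, so Smallmouth Bass is at level 1 + 3 = 4.
Every consumer has at least one prey at level 3 or below, so none exceeds level 4.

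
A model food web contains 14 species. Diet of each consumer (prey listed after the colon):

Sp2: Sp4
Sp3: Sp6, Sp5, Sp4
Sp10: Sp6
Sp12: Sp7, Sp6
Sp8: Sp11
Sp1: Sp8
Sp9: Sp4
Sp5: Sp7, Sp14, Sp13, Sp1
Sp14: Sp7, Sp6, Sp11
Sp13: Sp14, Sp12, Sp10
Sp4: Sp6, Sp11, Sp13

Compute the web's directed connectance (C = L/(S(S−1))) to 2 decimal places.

The web has S = 14 species and L = 23 feeding links.
C = L / (S(S−1)) = 23 / 182 = 0.1264 ≈ 0.13.

C = 0.13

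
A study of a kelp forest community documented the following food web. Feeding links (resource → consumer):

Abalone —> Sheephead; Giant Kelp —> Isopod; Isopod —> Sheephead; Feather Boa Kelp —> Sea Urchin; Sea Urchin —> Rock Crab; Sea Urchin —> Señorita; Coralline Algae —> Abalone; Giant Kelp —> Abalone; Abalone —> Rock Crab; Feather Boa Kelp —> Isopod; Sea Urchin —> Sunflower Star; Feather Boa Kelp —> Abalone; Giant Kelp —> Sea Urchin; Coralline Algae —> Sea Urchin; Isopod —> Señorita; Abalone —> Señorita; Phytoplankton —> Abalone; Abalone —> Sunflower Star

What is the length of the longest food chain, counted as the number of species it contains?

3 species

One longest chain: Giant Kelp → Isopod → Sheephead.
It has 3 species and 2 links.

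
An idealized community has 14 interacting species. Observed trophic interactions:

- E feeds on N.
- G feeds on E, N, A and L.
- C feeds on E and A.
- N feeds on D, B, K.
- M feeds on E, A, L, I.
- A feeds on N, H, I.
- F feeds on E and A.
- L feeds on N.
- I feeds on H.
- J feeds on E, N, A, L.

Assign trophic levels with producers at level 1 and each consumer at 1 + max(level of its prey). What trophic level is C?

H is a producer → level 1.
I eats H → level 2.
A eats I (level 2); other prey at levels: H 1, N 2 → level 3.
C eats A (level 3); other prey at levels: E 3 → level 4.

Trophic level 4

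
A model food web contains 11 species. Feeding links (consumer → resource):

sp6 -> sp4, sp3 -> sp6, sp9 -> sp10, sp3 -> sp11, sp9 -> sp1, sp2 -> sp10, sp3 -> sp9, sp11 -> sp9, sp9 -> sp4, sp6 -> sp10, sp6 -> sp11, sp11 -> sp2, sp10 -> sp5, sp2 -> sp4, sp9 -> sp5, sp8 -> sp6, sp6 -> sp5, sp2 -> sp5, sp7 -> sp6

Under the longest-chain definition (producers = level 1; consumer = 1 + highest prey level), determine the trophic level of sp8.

Trophic level 6

sp5 is a producer → level 1.
sp10 eats sp5 → level 2.
sp9 eats sp10 (level 2); other prey at levels: sp1 1, sp5 1, sp4 1 → level 3.
sp11 eats sp9 (level 3); other prey at levels: sp2 3 → level 4.
sp6 eats sp11 (level 4); other prey at levels: sp5 1, sp4 1, sp10 2 → level 5.
sp8 eats sp6 → level 6.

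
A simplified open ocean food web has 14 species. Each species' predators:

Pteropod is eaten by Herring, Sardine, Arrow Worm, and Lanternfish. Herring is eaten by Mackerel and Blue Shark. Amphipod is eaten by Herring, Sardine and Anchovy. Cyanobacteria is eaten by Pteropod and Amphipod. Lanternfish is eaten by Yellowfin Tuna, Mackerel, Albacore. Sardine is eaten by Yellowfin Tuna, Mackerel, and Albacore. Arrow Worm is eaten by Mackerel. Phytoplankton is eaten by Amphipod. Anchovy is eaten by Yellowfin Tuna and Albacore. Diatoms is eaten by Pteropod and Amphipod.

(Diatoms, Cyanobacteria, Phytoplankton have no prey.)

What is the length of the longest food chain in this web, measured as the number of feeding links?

One longest chain: Diatoms → Amphipod → Sardine → Albacore.
It has 4 species and 3 links.

3 links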